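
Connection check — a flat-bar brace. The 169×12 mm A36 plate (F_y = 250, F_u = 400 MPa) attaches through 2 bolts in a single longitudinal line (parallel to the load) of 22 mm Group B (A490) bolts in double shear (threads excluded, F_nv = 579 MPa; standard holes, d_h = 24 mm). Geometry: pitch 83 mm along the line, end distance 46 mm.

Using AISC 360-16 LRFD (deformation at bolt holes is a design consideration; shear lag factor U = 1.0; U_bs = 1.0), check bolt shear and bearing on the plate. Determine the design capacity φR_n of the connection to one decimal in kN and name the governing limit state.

Bolt shear: A_b = π(22)²/4 = 380.13 mm². φR_n = 0.75 × 579 × 380.13 × 2 × 2 = 660.3 kN.
Bearing (12 mm plate, F_u = 400 MPa): end bolts L_c = 46 − 24/2 = 34, R_n = min(1.2×34×12×400, 2.4×22×12×400) = 195.84 kN/bolt; interior L_c = 83 − 24 = 59, R_n = 253.44 kN/bolt. φR_n = 0.75 × (1×195.84 + 1×253.44) = 337.0 kN.
Governing: min(660.3, 337.0) = 337.0 kN → bearing.

337.0 kN (bearing governs)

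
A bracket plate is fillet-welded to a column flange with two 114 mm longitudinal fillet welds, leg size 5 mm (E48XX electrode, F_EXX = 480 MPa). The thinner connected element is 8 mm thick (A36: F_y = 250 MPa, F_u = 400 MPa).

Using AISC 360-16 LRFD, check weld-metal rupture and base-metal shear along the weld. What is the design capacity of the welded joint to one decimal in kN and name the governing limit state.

174.1 kN (weld metal governs)

Weld metal: throat = 0.707×5 = 3.535 mm, L = 2×114 = 228 mm. φR_n = 0.75 × 0.6 × 480 × 3.535 × 228 = 174.1 kN.
Base metal shear (8 mm plate): yield φR_n = 1.0×0.6×250×8×228 = 273.6 kN; rupture φR_n = 0.75×0.6×400×8×228 = 328.3 kN; take 273.6 kN (yield).
Governing: min(174.1, 273.6) = 174.1 kN → weld metal.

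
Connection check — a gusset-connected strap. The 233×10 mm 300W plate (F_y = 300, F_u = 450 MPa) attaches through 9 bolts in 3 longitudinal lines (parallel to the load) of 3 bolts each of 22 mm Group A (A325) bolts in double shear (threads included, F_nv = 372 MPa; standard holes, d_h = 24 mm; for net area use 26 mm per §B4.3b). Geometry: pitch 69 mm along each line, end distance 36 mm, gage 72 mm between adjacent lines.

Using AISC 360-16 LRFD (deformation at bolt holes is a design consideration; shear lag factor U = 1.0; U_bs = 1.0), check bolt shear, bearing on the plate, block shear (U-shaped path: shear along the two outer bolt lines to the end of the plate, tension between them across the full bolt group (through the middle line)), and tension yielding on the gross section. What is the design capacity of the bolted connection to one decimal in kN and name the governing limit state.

629.1 kN (gross-section yield governs)

Bolt shear: A_b = π(22)²/4 = 380.13 mm². φR_n = 0.75 × 372 × 380.13 × 9 × 2 = 1909.0 kN.
Bearing (10 mm plate, F_u = 450 MPa): end bolts L_c = 36 − 24/2 = 24, R_n = min(1.2×24×10×450, 2.4×22×10×450) = 129.6 kN/bolt; interior L_c = 69 − 24 = 45, R_n = 237.6 kN/bolt. φR_n = 0.75 × (3×129.6 + 6×237.6) = 1360.8 kN.
Block shear: shear path 2×[36+2×69] = 2×174 mm, A_gv = 3480, A_nv = 2×(174 − 2.5×26)×10 = 2180 mm²; tension across gage: (144 − 2×26)×10 = 920 mm². R_n = min(0.6×450×2180, 0.6×300×3480) + 1.0×450×920 = min(588.6, 626.4) + 414 = 1002.6 kN. φR_n = 0.75 × 1002.6 = 752.0 kN.
Tension yield (gross): A_g = 233×10 = 2330 mm². φR_n = 0.90 × 300 × 2330 = 629.1 kN.
Governing: min(1909.0, 1360.8, 752.0, 629.1) = 629.1 kN → gross-section yield.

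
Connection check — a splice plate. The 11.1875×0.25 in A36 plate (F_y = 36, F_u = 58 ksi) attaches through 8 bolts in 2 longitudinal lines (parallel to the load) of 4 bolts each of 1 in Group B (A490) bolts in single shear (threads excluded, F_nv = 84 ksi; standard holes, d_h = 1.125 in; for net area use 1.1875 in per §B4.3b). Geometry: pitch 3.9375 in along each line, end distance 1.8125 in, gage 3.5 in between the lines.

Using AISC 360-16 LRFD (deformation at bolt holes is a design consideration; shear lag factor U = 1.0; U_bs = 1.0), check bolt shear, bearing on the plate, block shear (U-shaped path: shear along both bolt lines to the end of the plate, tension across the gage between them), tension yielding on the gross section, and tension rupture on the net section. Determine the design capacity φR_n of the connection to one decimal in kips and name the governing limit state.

90.6 kips (gross-section yield governs)

Bolt shear: A_b = π(1)²/4 = 0.7854 in². φR_n = 0.75 × 84 × 0.7854 × 8 × 1 = 395.8 kips.
Bearing (0.25 in plate, F_u = 58 ksi): end bolts L_c = 1.8125 − 1.125/2 = 1.25, R_n = min(1.2×1.25×0.25×58, 2.4×1×0.25×58) = 21.75 kips/bolt; interior L_c = 3.9375 − 1.125 = 2.8125, R_n = 34.8 kips/bolt. φR_n = 0.75 × (2×21.75 + 6×34.8) = 189.2 kips.
Block shear: shear path 2×[1.8125+3×3.9375] = 2×13.625 in, A_gv = 6.8125, A_nv = 2×(13.625 − 3.5×1.1875)×0.25 = 4.7344 in²; tension across gage: (3.5 − 1×1.1875)×0.25 = 0.57813 in². R_n = min(0.6×58×4.7344, 0.6×36×6.8125) + 1.0×58×0.57813 = min(164.76, 147.15) + 33.532 = 180.68 kips. φR_n = 0.75 × 180.68 = 135.5 kips.
Tension yield (gross): A_g = 11.1875×0.25 = 2.7969 in². φR_n = 0.90 × 36 × 2.7969 = 90.6 kips.
Tension rupture (net): A_n = (11.1875 − 2×1.1875)×0.25 = 2.2031 in² (U = 1.0, A_e = A_n). φR_n = 0.75 × 58 × 2.2031 = 95.8 kips.
Governing: min(395.8, 189.2, 135.5, 90.6, 95.8) = 90.6 kips → gross-section yield.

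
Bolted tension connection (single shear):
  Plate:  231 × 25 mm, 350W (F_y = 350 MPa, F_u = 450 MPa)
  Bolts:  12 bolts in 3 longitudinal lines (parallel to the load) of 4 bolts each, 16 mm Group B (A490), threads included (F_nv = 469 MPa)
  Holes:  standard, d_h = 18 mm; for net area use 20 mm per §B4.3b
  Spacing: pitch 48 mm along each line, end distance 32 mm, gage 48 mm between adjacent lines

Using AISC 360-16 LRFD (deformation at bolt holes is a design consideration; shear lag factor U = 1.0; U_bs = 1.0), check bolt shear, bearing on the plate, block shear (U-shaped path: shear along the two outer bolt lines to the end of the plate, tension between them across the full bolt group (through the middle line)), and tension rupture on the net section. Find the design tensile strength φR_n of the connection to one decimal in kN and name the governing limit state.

Bolt shear: A_b = π(16)²/4 = 201.06 mm². φR_n = 0.75 × 469 × 201.06 × 12 × 1 = 848.7 kN.
Bearing (25 mm plate, F_u = 450 MPa): end bolts L_c = 32 − 18/2 = 23, R_n = min(1.2×23×25×450, 2.4×16×25×450) = 310.5 kN/bolt; interior L_c = 48 − 18 = 30, R_n = 405 kN/bolt. φR_n = 0.75 × (3×310.5 + 9×405) = 3432.4 kN.
Block shear: shear path 2×[32+3×48] = 2×176 mm, A_gv = 8800, A_nv = 2×(176 − 3.5×20)×25 = 5300 mm²; tension across gage: (96 − 2×20)×25 = 1400 mm². R_n = min(0.6×450×5300, 0.6×350×8800) + 1.0×450×1400 = min(1431, 1848) + 630 = 2061 kN. φR_n = 0.75 × 2061 = 1545.8 kN.
Tension rupture (net): A_n = (231 − 3×20)×25 = 4275 mm² (U = 1.0, A_e = A_n). φR_n = 0.75 × 450 × 4275 = 1442.8 kN.
Governing: min(848.7, 3432.4, 1545.8, 1442.8) = 848.7 kN → bolt shear.

848.7 kN (bolt shear governs)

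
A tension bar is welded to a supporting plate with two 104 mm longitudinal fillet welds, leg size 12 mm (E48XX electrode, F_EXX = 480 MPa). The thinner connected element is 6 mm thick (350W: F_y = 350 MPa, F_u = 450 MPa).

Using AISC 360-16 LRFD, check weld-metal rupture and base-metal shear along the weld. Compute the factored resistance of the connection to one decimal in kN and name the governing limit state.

252.7 kN (base-metal shear governs)

Weld metal: throat = 0.707×12 = 8.484 mm, L = 2×104 = 208 mm. φR_n = 0.75 × 0.6 × 480 × 8.484 × 208 = 381.2 kN.
Base metal shear (6 mm plate): yield φR_n = 1.0×0.6×350×6×208 = 262.1 kN; rupture φR_n = 0.75×0.6×450×6×208 = 252.7 kN; take 252.7 kN (rupture).
Governing: min(381.2, 252.7) = 252.7 kN → base-metal shear.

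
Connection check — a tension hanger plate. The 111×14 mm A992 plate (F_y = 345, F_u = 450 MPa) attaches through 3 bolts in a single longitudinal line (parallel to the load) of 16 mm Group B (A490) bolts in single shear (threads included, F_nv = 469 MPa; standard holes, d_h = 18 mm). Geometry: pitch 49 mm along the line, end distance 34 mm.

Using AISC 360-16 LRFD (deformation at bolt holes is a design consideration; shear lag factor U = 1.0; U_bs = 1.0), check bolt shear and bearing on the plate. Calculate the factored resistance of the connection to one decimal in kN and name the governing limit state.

212.2 kN (bolt shear governs)

Bolt shear: A_b = π(16)²/4 = 201.06 mm². φR_n = 0.75 × 469 × 201.06 × 3 × 1 = 212.2 kN.
Bearing (14 mm plate, F_u = 450 MPa): end bolts L_c = 34 − 18/2 = 25, R_n = min(1.2×25×14×450, 2.4×16×14×450) = 189 kN/bolt; interior L_c = 49 − 18 = 31, R_n = 234.36 kN/bolt. φR_n = 0.75 × (1×189 + 2×234.36) = 493.3 kN.
Governing: min(212.2, 493.3) = 212.2 kN → bolt shear.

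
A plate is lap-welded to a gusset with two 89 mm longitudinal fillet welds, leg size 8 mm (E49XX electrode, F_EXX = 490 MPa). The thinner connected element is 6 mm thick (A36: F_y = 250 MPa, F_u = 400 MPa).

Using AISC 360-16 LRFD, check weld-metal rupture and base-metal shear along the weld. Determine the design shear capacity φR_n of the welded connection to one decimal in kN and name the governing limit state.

Weld metal: throat = 0.707×8 = 5.656 mm, L = 2×89 = 178 mm. φR_n = 0.75 × 0.6 × 490 × 5.656 × 178 = 222.0 kN.
Base metal shear (6 mm plate): yield φR_n = 1.0×0.6×250×6×178 = 160.2 kN; rupture φR_n = 0.75×0.6×400×6×178 = 192.2 kN; take 160.2 kN (yield).
Governing: min(222.0, 160.2) = 160.2 kN → base-metal shear.

160.2 kN (base-metal shear governs)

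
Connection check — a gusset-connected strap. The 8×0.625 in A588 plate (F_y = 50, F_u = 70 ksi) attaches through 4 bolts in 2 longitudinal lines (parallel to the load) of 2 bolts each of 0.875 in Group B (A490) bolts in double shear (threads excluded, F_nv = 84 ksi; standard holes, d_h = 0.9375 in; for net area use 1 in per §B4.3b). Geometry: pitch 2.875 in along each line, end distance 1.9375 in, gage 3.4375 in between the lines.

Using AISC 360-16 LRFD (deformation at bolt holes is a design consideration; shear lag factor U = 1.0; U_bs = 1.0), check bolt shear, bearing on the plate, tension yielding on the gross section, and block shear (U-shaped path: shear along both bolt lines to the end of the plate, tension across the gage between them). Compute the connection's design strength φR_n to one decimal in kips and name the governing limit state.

Bolt shear: A_b = π(0.875)²/4 = 0.60132 in². φR_n = 0.75 × 84 × 0.60132 × 4 × 2 = 303.1 kips.
Bearing (0.625 in plate, F_u = 70 ksi): end bolts L_c = 1.9375 − 0.9375/2 = 1.46875, R_n = min(1.2×1.46875×0.625×70, 2.4×0.875×0.625×70) = 77.109 kips/bolt; interior L_c = 2.875 − 0.9375 = 1.9375, R_n = 91.875 kips/bolt. φR_n = 0.75 × (2×77.109 + 2×91.875) = 253.5 kips.
Tension yield (gross): A_g = 8×0.625 = 5 in². φR_n = 0.90 × 50 × 5 = 225.0 kips.
Block shear: shear path 2×[1.9375+1×2.875] = 2×4.8125 in, A_gv = 6.0156, A_nv = 2×(4.8125 − 1.5×1)×0.625 = 4.1406 in²; tension across gage: (3.4375 − 1×1)×0.625 = 1.5234 in². R_n = min(0.6×70×4.1406, 0.6×50×6.0156) + 1.0×70×1.5234 = min(173.91, 180.47) + 106.64 = 280.55 kips. φR_n = 0.75 × 280.55 = 210.4 kips.
Governing: min(303.1, 253.5, 225.0, 210.4) = 210.4 kips → block shear.

210.4 kips (block shear governs)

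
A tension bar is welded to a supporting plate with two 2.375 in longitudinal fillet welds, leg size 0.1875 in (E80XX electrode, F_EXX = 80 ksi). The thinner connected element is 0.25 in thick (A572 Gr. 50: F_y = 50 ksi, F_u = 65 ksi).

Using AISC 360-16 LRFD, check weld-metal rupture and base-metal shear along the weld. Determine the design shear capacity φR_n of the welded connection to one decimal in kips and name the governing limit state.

Weld metal: throat = 0.707×0.1875 = 0.13256 in, L = 2×2.375 = 4.75 in. φR_n = 0.75 × 0.6 × 80 × 0.13256 × 4.75 = 22.7 kips.
Base metal shear (0.25 in plate): yield φR_n = 1.0×0.6×50×0.25×4.75 = 35.6 kips; rupture φR_n = 0.75×0.6×65×0.25×4.75 = 34.7 kips; take 34.7 kips (rupture).
Governing: min(22.7, 34.7) = 22.7 kips → weld metal.

22.7 kips (weld metal governs)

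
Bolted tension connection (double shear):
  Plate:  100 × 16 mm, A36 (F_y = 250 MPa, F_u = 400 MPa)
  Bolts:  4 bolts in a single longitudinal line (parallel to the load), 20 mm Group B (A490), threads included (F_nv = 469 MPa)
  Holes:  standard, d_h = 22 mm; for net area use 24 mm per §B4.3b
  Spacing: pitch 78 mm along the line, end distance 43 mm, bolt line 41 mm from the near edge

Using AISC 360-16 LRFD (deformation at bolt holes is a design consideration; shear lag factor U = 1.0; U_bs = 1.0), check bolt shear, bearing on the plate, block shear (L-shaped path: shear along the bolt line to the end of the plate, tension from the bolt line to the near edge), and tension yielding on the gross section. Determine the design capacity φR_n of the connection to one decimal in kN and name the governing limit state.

Bolt shear: A_b = π(20)²/4 = 314.16 mm². φR_n = 0.75 × 469 × 314.16 × 4 × 2 = 884.0 kN.
Bearing (16 mm plate, F_u = 400 MPa): end bolts L_c = 43 − 22/2 = 32, R_n = min(1.2×32×16×400, 2.4×20×16×400) = 245.76 kN/bolt; interior L_c = 78 − 22 = 56, R_n = 307.2 kN/bolt. φR_n = 0.75 × (1×245.76 + 3×307.2) = 875.5 kN.
Block shear: shear path 1×[43+3×78] = 1×277 mm, A_gv = 4432, A_nv = 1×(277 − 3.5×24)×16 = 3088 mm²; tension to near edge: (41 − 0.5×24)×16 = 464 mm². R_n = min(0.6×400×3088, 0.6×250×4432) + 1.0×400×464 = min(741.12, 664.8) + 185.6 = 850.4 kN. φR_n = 0.75 × 850.4 = 637.8 kN.
Tension yield (gross): A_g = 100×16 = 1600 mm². φR_n = 0.90 × 250 × 1600 = 360.0 kN.
Governing: min(884.0, 875.5, 637.8, 360.0) = 360.0 kN → gross-section yield.

360.0 kN (gross-section yield governs)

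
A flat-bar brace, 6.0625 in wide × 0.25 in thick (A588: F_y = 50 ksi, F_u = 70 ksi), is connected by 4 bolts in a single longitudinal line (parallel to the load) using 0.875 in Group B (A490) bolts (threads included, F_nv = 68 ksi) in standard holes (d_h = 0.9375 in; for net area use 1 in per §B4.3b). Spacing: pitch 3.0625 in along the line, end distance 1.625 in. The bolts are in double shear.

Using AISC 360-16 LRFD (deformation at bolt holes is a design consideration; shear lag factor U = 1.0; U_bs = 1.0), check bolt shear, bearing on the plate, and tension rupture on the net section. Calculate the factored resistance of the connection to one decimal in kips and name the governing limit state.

66.4 kips (net-section rupture governs)

Bolt shear: A_b = π(0.875)²/4 = 0.60132 in². φR_n = 0.75 × 68 × 0.60132 × 4 × 2 = 245.3 kips.
Bearing (0.25 in plate, F_u = 70 ksi): end bolts L_c = 1.625 − 0.9375/2 = 1.15625, R_n = min(1.2×1.15625×0.25×70, 2.4×0.875×0.25×70) = 24.281 kips/bolt; interior L_c = 3.0625 − 0.9375 = 2.125, R_n = 36.75 kips/bolt. φR_n = 0.75 × (1×24.281 + 3×36.75) = 100.9 kips.
Tension rupture (net): A_n = (6.0625 − 1×1)×0.25 = 1.2656 in² (U = 1.0, A_e = A_n). φR_n = 0.75 × 70 × 1.2656 = 66.4 kips.
Governing: min(245.3, 100.9, 66.4) = 66.4 kips → net-section rupture.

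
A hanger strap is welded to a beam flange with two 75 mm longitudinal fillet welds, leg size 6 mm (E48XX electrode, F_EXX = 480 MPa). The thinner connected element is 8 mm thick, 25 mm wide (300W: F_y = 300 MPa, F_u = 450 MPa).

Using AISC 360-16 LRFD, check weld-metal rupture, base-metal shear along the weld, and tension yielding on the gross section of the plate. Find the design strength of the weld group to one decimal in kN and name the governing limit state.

Weld metal: throat = 0.707×6 = 4.242 mm, L = 2×75 = 150 mm. φR_n = 0.75 × 0.6 × 480 × 4.242 × 150 = 137.4 kN.
Base metal shear (8 mm plate): yield φR_n = 1.0×0.6×300×8×150 = 216.0 kN; rupture φR_n = 0.75×0.6×450×8×150 = 243.0 kN; take 216.0 kN (yield).
Tension yield (gross): A_g = 25×8 = 200 mm². φR_n = 0.90 × 300 × 200 = 54.0 kN.
Governing: min(137.4, 216.0, 54.0) = 54.0 kN → gross-section yield.

54.0 kN (gross-section yield governs)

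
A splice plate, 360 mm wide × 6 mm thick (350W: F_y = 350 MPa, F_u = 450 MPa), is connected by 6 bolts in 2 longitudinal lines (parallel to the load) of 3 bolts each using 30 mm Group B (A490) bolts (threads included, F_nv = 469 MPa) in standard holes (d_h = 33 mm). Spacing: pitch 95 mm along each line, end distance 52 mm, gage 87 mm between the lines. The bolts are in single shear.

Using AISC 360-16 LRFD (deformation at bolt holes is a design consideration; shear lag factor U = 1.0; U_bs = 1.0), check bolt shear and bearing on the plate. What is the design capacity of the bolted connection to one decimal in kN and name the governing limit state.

Bolt shear: A_b = π(30)²/4 = 706.86 mm². φR_n = 0.75 × 469 × 706.86 × 6 × 1 = 1491.8 kN.
Bearing (6 mm plate, F_u = 450 MPa): end bolts L_c = 52 − 33/2 = 35.5, R_n = min(1.2×35.5×6×450, 2.4×30×6×450) = 115.02 kN/bolt; interior L_c = 95 − 33 = 62, R_n = 194.4 kN/bolt. φR_n = 0.75 × (2×115.02 + 4×194.4) = 755.7 kN.
Governing: min(1491.8, 755.7) = 755.7 kN → bearing.

755.7 kN (bearing governs)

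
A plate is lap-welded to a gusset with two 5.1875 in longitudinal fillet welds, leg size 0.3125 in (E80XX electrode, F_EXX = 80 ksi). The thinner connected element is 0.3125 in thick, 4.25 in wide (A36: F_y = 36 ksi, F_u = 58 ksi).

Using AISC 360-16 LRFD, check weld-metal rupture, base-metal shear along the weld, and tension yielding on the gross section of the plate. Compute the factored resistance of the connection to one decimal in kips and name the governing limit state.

Weld metal: throat = 0.707×0.3125 = 0.22094 in, L = 2×5.1875 = 10.375 in. φR_n = 0.75 × 0.6 × 80 × 0.22094 × 10.375 = 82.5 kips.
Base metal shear (0.3125 in plate): yield φR_n = 1.0×0.6×36×0.3125×10.375 = 70.0 kips; rupture φR_n = 0.75×0.6×58×0.3125×10.375 = 84.6 kips; take 70.0 kips (yield).
Tension yield (gross): A_g = 4.25×0.3125 = 1.3281 in². φR_n = 0.90 × 36 × 1.3281 = 43.0 kips.
Governing: min(82.5, 70.0, 43.0) = 43.0 kips → gross-section yield.

43.0 kips (gross-section yield governs)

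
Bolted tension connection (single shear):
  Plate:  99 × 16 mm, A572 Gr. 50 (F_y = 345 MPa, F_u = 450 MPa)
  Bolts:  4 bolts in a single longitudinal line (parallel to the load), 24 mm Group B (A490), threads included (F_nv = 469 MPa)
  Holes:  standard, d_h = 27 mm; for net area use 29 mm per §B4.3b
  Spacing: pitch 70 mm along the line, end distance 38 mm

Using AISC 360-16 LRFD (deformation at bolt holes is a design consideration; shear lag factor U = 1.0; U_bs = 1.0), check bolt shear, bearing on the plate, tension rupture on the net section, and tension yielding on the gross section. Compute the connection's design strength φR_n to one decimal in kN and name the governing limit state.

378.0 kN (net-section rupture governs)

Bolt shear: A_b = π(24)²/4 = 452.39 mm². φR_n = 0.75 × 469 × 452.39 × 4 × 1 = 636.5 kN.
Bearing (16 mm plate, F_u = 450 MPa): end bolts L_c = 38 − 27/2 = 24.5, R_n = min(1.2×24.5×16×450, 2.4×24×16×450) = 211.68 kN/bolt; interior L_c = 70 − 27 = 43, R_n = 371.52 kN/bolt. φR_n = 0.75 × (1×211.68 + 3×371.52) = 994.7 kN.
Tension rupture (net): A_n = (99 − 1×29)×16 = 1120 mm² (U = 1.0, A_e = A_n). φR_n = 0.75 × 450 × 1120 = 378.0 kN.
Tension yield (gross): A_g = 99×16 = 1584 mm². φR_n = 0.90 × 345 × 1584 = 491.8 kN.
Governing: min(636.5, 994.7, 378.0, 491.8) = 378.0 kN → net-section rupture.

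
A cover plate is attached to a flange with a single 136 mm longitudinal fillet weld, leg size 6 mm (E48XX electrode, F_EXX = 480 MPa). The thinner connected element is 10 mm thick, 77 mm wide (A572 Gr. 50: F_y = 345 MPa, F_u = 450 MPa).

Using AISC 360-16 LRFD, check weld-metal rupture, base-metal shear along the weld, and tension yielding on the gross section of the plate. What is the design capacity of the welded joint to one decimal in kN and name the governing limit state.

Weld metal: throat = 0.707×6 = 4.242 mm, L = 136 mm. φR_n = 0.75 × 0.6 × 480 × 4.242 × 136 = 124.6 kN.
Base metal shear (10 mm plate): yield φR_n = 1.0×0.6×345×10×136 = 281.5 kN; rupture φR_n = 0.75×0.6×450×10×136 = 275.4 kN; take 275.4 kN (rupture).
Tension yield (gross): A_g = 77×10 = 770 mm². φR_n = 0.90 × 345 × 770 = 239.1 kN.
Governing: min(124.6, 275.4, 239.1) = 124.6 kN → weld metal.

124.6 kN (weld metal governs)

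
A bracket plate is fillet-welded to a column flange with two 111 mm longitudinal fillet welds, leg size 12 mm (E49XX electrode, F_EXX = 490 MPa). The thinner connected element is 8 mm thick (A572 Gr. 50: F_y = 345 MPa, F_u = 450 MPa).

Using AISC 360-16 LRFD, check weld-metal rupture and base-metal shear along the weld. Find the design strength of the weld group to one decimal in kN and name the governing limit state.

Weld metal: throat = 0.707×12 = 8.484 mm, L = 2×111 = 222 mm. φR_n = 0.75 × 0.6 × 490 × 8.484 × 222 = 415.3 kN.
Base metal shear (8 mm plate): yield φR_n = 1.0×0.6×345×8×222 = 367.6 kN; rupture φR_n = 0.75×0.6×450×8×222 = 359.6 kN; take 359.6 kN (rupture).
Governing: min(415.3, 359.6) = 359.6 kN → base-metal shear.

359.6 kN (base-metal shear governs)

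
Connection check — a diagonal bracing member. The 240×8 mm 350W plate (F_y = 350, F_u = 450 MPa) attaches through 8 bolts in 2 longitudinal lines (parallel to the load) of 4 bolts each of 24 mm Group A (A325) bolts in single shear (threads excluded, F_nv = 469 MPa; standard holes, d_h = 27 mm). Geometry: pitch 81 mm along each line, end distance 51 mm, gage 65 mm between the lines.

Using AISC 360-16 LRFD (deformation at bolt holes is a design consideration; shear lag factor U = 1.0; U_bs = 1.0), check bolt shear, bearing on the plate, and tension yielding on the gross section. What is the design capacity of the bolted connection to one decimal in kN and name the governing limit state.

604.8 kN (gross-section yield governs)

Bolt shear: A_b = π(24)²/4 = 452.39 mm². φR_n = 0.75 × 469 × 452.39 × 8 × 1 = 1273.0 kN.
Bearing (8 mm plate, F_u = 450 MPa): end bolts L_c = 51 − 27/2 = 37.5, R_n = min(1.2×37.5×8×450, 2.4×24×8×450) = 162 kN/bolt; interior L_c = 81 − 27 = 54, R_n = 207.36 kN/bolt. φR_n = 0.75 × (2×162 + 6×207.36) = 1176.1 kN.
Tension yield (gross): A_g = 240×8 = 1920 mm². φR_n = 0.90 × 350 × 1920 = 604.8 kN.
Governing: min(1273.0, 1176.1, 604.8) = 604.8 kN → gross-section yield.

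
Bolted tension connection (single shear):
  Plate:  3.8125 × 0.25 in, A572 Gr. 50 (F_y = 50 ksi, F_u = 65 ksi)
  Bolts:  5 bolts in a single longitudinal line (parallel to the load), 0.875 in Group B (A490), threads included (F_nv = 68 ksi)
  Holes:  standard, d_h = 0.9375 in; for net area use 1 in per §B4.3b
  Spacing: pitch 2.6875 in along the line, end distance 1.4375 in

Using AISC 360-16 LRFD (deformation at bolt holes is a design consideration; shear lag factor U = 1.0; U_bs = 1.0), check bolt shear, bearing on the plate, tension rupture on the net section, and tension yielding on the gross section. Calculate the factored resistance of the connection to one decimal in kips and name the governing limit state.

Bolt shear: A_b = π(0.875)²/4 = 0.60132 in². φR_n = 0.75 × 68 × 0.60132 × 5 × 1 = 153.3 kips.
Bearing (0.25 in plate, F_u = 65 ksi): end bolts L_c = 1.4375 − 0.9375/2 = 0.96875, R_n = min(1.2×0.96875×0.25×65, 2.4×0.875×0.25×65) = 18.891 kips/bolt; interior L_c = 2.6875 − 0.9375 = 1.75, R_n = 34.125 kips/bolt. φR_n = 0.75 × (1×18.891 + 4×34.125) = 116.5 kips.
Tension rupture (net): A_n = (3.8125 − 1×1)×0.25 = 0.70313 in² (U = 1.0, A_e = A_n). φR_n = 0.75 × 65 × 0.70313 = 34.3 kips.
Tension yield (gross): A_g = 3.8125×0.25 = 0.95313 in². φR_n = 0.90 × 50 × 0.95313 = 42.9 kips.
Governing: min(153.3, 116.5, 34.3, 42.9) = 34.3 kips → net-section rupture.

34.3 kips (net-section rupture governs)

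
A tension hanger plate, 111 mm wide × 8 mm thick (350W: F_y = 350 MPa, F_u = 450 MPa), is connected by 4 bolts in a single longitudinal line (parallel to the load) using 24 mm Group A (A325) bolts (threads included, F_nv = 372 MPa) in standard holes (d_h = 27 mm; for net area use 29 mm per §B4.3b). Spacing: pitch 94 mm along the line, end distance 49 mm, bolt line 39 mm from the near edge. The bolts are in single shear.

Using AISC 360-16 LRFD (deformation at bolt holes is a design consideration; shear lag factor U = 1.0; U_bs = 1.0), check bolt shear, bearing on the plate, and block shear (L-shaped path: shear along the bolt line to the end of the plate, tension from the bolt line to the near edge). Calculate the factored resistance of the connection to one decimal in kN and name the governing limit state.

Bolt shear: A_b = π(24)²/4 = 452.39 mm². φR_n = 0.75 × 372 × 452.39 × 4 × 1 = 504.9 kN.
Bearing (8 mm plate, F_u = 450 MPa): end bolts L_c = 49 − 27/2 = 35.5, R_n = min(1.2×35.5×8×450, 2.4×24×8×450) = 153.36 kN/bolt; interior L_c = 94 − 27 = 67, R_n = 207.36 kN/bolt. φR_n = 0.75 × (1×153.36 + 3×207.36) = 581.6 kN.
Block shear: shear path 1×[49+3×94] = 1×331 mm, A_gv = 2648, A_nv = 1×(331 − 3.5×29)×8 = 1836 mm²; tension to near edge: (39 − 0.5×29)×8 = 196 mm². R_n = min(0.6×450×1836, 0.6×350×2648) + 1.0×450×196 = min(495.72, 556.08) + 88.2 = 583.92 kN. φR_n = 0.75 × 583.92 = 437.9 kN.
Governing: min(504.9, 581.6, 437.9) = 437.9 kN → block shear.

437.9 kN (block shear governs)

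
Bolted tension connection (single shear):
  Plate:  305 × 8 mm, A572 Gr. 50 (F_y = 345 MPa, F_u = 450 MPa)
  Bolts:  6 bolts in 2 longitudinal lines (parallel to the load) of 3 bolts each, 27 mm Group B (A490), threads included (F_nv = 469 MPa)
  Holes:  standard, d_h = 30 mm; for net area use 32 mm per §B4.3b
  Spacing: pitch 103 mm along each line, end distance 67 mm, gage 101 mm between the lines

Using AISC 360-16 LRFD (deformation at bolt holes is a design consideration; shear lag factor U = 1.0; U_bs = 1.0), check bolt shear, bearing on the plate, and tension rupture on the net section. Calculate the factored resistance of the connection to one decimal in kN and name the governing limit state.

650.7 kN (net-section rupture governs)

Bolt shear: A_b = π(27)²/4 = 572.56 mm². φR_n = 0.75 × 469 × 572.56 × 6 × 1 = 1208.4 kN.
Bearing (8 mm plate, F_u = 450 MPa): end bolts L_c = 67 − 30/2 = 52, R_n = min(1.2×52×8×450, 2.4×27×8×450) = 224.64 kN/bolt; interior L_c = 103 − 30 = 73, R_n = 233.28 kN/bolt. φR_n = 0.75 × (2×224.64 + 4×233.28) = 1036.8 kN.
Tension rupture (net): A_n = (305 − 2×32)×8 = 1928 mm² (U = 1.0, A_e = A_n). φR_n = 0.75 × 450 × 1928 = 650.7 kN.
Governing: min(1208.4, 1036.8, 650.7) = 650.7 kN → net-section rupture.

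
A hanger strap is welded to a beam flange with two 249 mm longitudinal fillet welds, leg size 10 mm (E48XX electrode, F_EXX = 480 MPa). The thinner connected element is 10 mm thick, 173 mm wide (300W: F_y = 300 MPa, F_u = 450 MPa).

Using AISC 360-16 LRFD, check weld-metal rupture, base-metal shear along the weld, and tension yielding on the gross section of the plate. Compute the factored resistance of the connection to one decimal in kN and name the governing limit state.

Weld metal: throat = 0.707×10 = 7.07 mm, L = 2×249 = 498 mm. φR_n = 0.75 × 0.6 × 480 × 7.07 × 498 = 760.5 kN.
Base metal shear (10 mm plate): yield φR_n = 1.0×0.6×300×10×498 = 896.4 kN; rupture φR_n = 0.75×0.6×450×10×498 = 1008.5 kN; take 896.4 kN (yield).
Tension yield (gross): A_g = 173×10 = 1730 mm². φR_n = 0.90 × 300 × 1730 = 467.1 kN.
Governing: min(760.5, 896.4, 467.1) = 467.1 kN → gross-section yield.

467.1 kN (gross-section yield governs)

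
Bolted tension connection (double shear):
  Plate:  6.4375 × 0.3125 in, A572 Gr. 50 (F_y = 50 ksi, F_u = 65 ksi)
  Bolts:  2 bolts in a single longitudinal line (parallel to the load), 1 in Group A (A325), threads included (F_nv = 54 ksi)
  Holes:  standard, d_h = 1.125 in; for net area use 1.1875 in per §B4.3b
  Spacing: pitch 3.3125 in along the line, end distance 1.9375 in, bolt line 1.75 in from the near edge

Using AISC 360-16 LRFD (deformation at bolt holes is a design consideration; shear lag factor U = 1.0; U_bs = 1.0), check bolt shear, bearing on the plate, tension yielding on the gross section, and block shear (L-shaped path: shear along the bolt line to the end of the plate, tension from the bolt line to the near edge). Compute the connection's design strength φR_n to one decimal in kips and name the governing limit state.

49.3 kips (block shear governs)

Bolt shear: A_b = π(1)²/4 = 0.7854 in². φR_n = 0.75 × 54 × 0.7854 × 2 × 2 = 127.2 kips.
Bearing (0.3125 in plate, F_u = 65 ksi): end bolts L_c = 1.9375 − 1.125/2 = 1.375, R_n = min(1.2×1.375×0.3125×65, 2.4×1×0.3125×65) = 33.516 kips/bolt; interior L_c = 3.3125 − 1.125 = 2.1875, R_n = 48.75 kips/bolt. φR_n = 0.75 × (1×33.516 + 1×48.75) = 61.7 kips.
Tension yield (gross): A_g = 6.4375×0.3125 = 2.0117 in². φR_n = 0.90 × 50 × 2.0117 = 90.5 kips.
Block shear: shear path 1×[1.9375+1×3.3125] = 1×5.25 in, A_gv = 1.6406, A_nv = 1×(5.25 − 1.5×1.1875)×0.3125 = 1.084 in²; tension to near edge: (1.75 − 0.5×1.1875)×0.3125 = 0.36133 in². R_n = min(0.6×65×1.084, 0.6×50×1.6406) + 1.0×65×0.36133 = min(42.276, 49.218) + 23.486 = 65.762 kips. φR_n = 0.75 × 65.762 = 49.3 kips.
Governing: min(127.2, 61.7, 90.5, 49.3) = 49.3 kips → block shear.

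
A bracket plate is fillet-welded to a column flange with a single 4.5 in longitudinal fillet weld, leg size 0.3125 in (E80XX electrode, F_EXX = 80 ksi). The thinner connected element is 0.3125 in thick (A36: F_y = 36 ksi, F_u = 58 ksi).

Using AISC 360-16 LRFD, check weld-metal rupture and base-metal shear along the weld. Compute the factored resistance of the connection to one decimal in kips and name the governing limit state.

30.4 kips (base-metal shear governs)

Weld metal: throat = 0.707×0.3125 = 0.22094 in, L = 4.5 in. φR_n = 0.75 × 0.6 × 80 × 0.22094 × 4.5 = 35.8 kips.
Base metal shear (0.3125 in plate): yield φR_n = 1.0×0.6×36×0.3125×4.5 = 30.4 kips; rupture φR_n = 0.75×0.6×58×0.3125×4.5 = 36.7 kips; take 30.4 kips (yield).
Governing: min(35.8, 30.4) = 30.4 kips → base-metal shear.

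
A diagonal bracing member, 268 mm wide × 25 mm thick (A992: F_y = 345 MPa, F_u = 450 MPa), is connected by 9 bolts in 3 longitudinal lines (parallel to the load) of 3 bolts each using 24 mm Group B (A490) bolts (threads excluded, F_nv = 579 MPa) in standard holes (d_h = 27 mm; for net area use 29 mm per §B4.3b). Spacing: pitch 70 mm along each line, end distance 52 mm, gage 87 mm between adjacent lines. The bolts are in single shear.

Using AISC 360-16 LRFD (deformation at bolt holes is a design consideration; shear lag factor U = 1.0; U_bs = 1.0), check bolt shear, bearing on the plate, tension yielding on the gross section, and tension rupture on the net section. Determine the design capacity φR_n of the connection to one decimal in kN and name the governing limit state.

Bolt shear: A_b = π(24)²/4 = 452.39 mm². φR_n = 0.75 × 579 × 452.39 × 9 × 1 = 1768.1 kN.
Bearing (25 mm plate, F_u = 450 MPa): end bolts L_c = 52 − 27/2 = 38.5, R_n = min(1.2×38.5×25×450, 2.4×24×25×450) = 519.75 kN/bolt; interior L_c = 70 − 27 = 43, R_n = 580.5 kN/bolt. φR_n = 0.75 × (3×519.75 + 6×580.5) = 3781.7 kN.
Tension yield (gross): A_g = 268×25 = 6700 mm². φR_n = 0.90 × 345 × 6700 = 2080.4 kN.
Tension rupture (net): A_n = (268 − 3×29)×25 = 4525 mm² (U = 1.0, A_e = A_n). φR_n = 0.75 × 450 × 4525 = 1527.2 kN.
Governing: min(1768.1, 3781.7, 2080.4, 1527.2) = 1527.2 kN → net-section rupture.

1527.2 kN (net-section rupture governs)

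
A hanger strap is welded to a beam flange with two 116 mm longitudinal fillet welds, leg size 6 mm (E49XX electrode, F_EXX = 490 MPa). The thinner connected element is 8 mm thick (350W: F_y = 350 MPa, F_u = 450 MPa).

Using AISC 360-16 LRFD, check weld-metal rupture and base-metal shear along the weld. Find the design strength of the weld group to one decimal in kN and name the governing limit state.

Weld metal: throat = 0.707×6 = 4.242 mm, L = 2×116 = 232 mm. φR_n = 0.75 × 0.6 × 490 × 4.242 × 232 = 217.0 kN.
Base metal shear (8 mm plate): yield φR_n = 1.0×0.6×350×8×232 = 389.8 kN; rupture φR_n = 0.75×0.6×450×8×232 = 375.8 kN; take 375.8 kN (rupture).
Governing: min(217.0, 375.8) = 217.0 kN → weld metal.

217.0 kN (weld metal governs)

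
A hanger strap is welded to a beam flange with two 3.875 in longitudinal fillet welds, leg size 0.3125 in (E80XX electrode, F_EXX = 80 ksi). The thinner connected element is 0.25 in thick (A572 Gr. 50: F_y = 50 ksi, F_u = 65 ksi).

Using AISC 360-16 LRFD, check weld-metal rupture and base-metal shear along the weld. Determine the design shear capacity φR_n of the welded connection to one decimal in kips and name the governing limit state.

56.7 kips (base-metal shear governs)

Weld metal: throat = 0.707×0.3125 = 0.22094 in, L = 2×3.875 = 7.75 in. φR_n = 0.75 × 0.6 × 80 × 0.22094 × 7.75 = 61.6 kips.
Base metal shear (0.25 in plate): yield φR_n = 1.0×0.6×50×0.25×7.75 = 58.1 kips; rupture φR_n = 0.75×0.6×65×0.25×7.75 = 56.7 kips; take 56.7 kips (rupture).
Governing: min(61.6, 56.7) = 56.7 kips → base-metal shear.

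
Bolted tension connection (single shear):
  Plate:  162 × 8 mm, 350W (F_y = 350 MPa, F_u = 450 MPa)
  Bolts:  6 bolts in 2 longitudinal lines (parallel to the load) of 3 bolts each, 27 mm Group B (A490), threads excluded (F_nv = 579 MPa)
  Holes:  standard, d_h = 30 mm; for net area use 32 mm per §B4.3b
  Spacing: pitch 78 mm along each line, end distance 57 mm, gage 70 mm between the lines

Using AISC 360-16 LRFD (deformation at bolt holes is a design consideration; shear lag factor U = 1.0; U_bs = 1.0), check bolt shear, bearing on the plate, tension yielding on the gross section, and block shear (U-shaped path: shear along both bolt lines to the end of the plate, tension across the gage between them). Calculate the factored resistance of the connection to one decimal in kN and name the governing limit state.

408.2 kN (gross-section yield governs)

Bolt shear: A_b = π(27)²/4 = 572.56 mm². φR_n = 0.75 × 579 × 572.56 × 6 × 1 = 1491.8 kN.
Bearing (8 mm plate, F_u = 450 MPa): end bolts L_c = 57 − 30/2 = 42, R_n = min(1.2×42×8×450, 2.4×27×8×450) = 181.44 kN/bolt; interior L_c = 78 − 30 = 48, R_n = 207.36 kN/bolt. φR_n = 0.75 × (2×181.44 + 4×207.36) = 894.2 kN.
Tension yield (gross): A_g = 162×8 = 1296 mm². φR_n = 0.90 × 350 × 1296 = 408.2 kN.
Block shear: shear path 2×[57+2×78] = 2×213 mm, A_gv = 3408, A_nv = 2×(213 − 2.5×32)×8 = 2128 mm²; tension across gage: (70 − 1×32)×8 = 304 mm². R_n = min(0.6×450×2128, 0.6×350×3408) + 1.0×450×304 = min(574.56, 715.68) + 136.8 = 711.36 kN. φR_n = 0.75 × 711.36 = 533.5 kN.
Governing: min(1491.8, 894.2, 408.2, 533.5) = 408.2 kN → gross-section yield.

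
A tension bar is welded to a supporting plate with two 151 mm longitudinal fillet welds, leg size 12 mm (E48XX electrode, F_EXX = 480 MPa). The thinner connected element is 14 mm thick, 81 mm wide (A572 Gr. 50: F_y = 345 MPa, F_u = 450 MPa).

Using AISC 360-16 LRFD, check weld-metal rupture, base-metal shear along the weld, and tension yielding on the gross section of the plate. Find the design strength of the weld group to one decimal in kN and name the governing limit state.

352.1 kN (gross-section yield governs)

Weld metal: throat = 0.707×12 = 8.484 mm, L = 2×151 = 302 mm. φR_n = 0.75 × 0.6 × 480 × 8.484 × 302 = 553.4 kN.
Base metal shear (14 mm plate): yield φR_n = 1.0×0.6×345×14×302 = 875.2 kN; rupture φR_n = 0.75×0.6×450×14×302 = 856.2 kN; take 856.2 kN (rupture).
Tension yield (gross): A_g = 81×14 = 1134 mm². φR_n = 0.90 × 345 × 1134 = 352.1 kN.
Governing: min(553.4, 856.2, 352.1) = 352.1 kN → gross-section yield.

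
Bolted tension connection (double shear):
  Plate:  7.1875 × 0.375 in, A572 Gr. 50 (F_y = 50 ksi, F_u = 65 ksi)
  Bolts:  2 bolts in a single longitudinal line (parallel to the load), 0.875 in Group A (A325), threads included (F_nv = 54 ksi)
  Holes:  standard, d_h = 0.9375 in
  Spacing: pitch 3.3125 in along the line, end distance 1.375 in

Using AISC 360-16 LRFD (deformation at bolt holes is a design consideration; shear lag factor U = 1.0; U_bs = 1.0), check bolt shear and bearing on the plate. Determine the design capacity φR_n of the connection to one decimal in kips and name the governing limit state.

58.3 kips (bearing governs)

Bolt shear: A_b = π(0.875)²/4 = 0.60132 in². φR_n = 0.75 × 54 × 0.60132 × 2 × 2 = 97.4 kips.
Bearing (0.375 in plate, F_u = 65 ksi): end bolts L_c = 1.375 − 0.9375/2 = 0.90625, R_n = min(1.2×0.90625×0.375×65, 2.4×0.875×0.375×65) = 26.508 kips/bolt; interior L_c = 3.3125 − 0.9375 = 2.375, R_n = 51.188 kips/bolt. φR_n = 0.75 × (1×26.508 + 1×51.188) = 58.3 kips.
Governing: min(97.4, 58.3) = 58.3 kips → bearing.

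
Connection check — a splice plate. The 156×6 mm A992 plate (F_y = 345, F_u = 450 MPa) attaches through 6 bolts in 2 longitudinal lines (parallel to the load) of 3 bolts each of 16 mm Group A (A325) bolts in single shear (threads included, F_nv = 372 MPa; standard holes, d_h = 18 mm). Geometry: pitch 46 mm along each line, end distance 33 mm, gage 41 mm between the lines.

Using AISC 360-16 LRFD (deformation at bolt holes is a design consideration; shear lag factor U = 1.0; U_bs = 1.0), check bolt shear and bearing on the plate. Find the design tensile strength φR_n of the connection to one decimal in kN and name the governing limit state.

336.6 kN (bolt shear governs)

Bolt shear: A_b = π(16)²/4 = 201.06 mm². φR_n = 0.75 × 372 × 201.06 × 6 × 1 = 336.6 kN.
Bearing (6 mm plate, F_u = 450 MPa): end bolts L_c = 33 − 18/2 = 24, R_n = min(1.2×24×6×450, 2.4×16×6×450) = 77.76 kN/bolt; interior L_c = 46 − 18 = 28, R_n = 90.72 kN/bolt. φR_n = 0.75 × (2×77.76 + 4×90.72) = 388.8 kN.
Governing: min(336.6, 388.8) = 336.6 kN → bolt shear.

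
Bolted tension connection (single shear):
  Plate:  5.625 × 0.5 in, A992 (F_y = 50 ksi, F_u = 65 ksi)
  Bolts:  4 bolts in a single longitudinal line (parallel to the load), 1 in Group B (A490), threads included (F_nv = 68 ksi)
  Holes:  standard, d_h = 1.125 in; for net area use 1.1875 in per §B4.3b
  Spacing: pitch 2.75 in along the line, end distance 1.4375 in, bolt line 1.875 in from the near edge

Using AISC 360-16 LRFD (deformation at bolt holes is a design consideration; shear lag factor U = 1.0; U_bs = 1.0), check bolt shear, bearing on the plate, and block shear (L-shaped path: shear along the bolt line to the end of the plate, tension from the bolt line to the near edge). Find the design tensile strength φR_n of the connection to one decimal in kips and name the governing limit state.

Bolt shear: A_b = π(1)²/4 = 0.7854 in². φR_n = 0.75 × 68 × 0.7854 × 4 × 1 = 160.2 kips.
Bearing (0.5 in plate, F_u = 65 ksi): end bolts L_c = 1.4375 − 1.125/2 = 0.875, R_n = min(1.2×0.875×0.5×65, 2.4×1×0.5×65) = 34.125 kips/bolt; interior L_c = 2.75 − 1.125 = 1.625, R_n = 63.375 kips/bolt. φR_n = 0.75 × (1×34.125 + 3×63.375) = 168.2 kips.
Block shear: shear path 1×[1.4375+3×2.75] = 1×9.6875 in, A_gv = 4.8438, A_nv = 1×(9.6875 − 3.5×1.1875)×0.5 = 2.7656 in²; tension to near edge: (1.875 − 0.5×1.1875)×0.5 = 0.64063 in². R_n = min(0.6×65×2.7656, 0.6×50×4.8438) + 1.0×65×0.64063 = min(107.86, 145.31) + 41.641 = 149.5 kips. φR_n = 0.75 × 149.5 = 112.1 kips.
Governing: min(160.2, 168.2, 112.1) = 112.1 kips → block shear.

112.1 kips (block shear governs)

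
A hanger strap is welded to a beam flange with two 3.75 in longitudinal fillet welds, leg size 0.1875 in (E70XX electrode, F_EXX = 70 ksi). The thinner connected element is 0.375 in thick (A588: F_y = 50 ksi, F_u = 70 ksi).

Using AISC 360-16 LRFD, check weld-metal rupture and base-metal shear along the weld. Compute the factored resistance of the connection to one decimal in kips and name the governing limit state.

31.3 kips (weld metal governs)

Weld metal: throat = 0.707×0.1875 = 0.13256 in, L = 2×3.75 = 7.5 in. φR_n = 0.75 × 0.6 × 70 × 0.13256 × 7.5 = 31.3 kips.
Base metal shear (0.375 in plate): yield φR_n = 1.0×0.6×50×0.375×7.5 = 84.4 kips; rupture φR_n = 0.75×0.6×70×0.375×7.5 = 88.6 kips; take 84.4 kips (yield).
Governing: min(31.3, 84.4) = 31.3 kips → weld metal.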